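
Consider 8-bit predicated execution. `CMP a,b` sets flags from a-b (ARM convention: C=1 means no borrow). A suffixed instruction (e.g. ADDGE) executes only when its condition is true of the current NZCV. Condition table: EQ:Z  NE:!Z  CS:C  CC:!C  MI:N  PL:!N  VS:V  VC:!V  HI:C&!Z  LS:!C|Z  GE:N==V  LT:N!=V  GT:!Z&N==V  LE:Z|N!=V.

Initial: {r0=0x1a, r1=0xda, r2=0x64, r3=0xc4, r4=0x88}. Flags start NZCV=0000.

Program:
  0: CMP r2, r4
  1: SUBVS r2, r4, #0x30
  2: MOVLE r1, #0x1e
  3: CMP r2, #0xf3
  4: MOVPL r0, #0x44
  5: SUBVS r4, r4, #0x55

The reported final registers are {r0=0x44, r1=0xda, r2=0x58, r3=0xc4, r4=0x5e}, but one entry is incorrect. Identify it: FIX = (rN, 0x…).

[0] flags=1001 → (cmp)
[1] flags=1001 VS?T → r2=0x58
[2] flags=1001 LE?F → skip
[3] flags=0000 → (cmp)
[4] flags=0000 PL?T → r0=0x44
[5] flags=0000 VS?F → skip

FIX = (r4, 0x88)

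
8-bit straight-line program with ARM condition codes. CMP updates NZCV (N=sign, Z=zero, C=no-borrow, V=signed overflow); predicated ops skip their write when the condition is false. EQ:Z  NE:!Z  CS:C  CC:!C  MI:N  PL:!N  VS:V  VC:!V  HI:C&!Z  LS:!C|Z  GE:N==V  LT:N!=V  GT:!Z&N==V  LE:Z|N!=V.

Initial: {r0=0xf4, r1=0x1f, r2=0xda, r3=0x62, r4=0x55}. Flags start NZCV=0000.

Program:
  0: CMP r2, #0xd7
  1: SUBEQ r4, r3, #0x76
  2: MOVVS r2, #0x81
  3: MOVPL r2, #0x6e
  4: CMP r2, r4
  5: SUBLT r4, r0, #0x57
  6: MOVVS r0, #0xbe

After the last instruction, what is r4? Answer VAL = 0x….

0: ✓ CMP  NZCV=0010
1: · SUBEQ
2: · MOVVS
3: ✓ MOVPL  r2←0x6e
4: ✓ CMP  NZCV=0010
5: · SUBLT
6: · MOVVS

VAL = 0x55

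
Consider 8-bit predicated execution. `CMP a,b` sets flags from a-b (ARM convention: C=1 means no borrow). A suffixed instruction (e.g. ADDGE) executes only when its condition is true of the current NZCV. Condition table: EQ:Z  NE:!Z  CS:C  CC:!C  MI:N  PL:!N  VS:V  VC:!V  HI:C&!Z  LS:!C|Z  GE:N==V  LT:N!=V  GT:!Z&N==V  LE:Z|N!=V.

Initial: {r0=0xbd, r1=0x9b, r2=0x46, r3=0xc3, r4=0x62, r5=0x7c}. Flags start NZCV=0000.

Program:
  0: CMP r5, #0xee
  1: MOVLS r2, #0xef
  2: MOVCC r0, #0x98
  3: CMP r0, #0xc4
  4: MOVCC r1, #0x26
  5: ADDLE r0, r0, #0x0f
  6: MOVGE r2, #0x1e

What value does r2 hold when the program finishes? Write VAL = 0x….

[0] flags=1001 → (cmp)
[1] flags=1001 LS?T → r2=0xef
[2] flags=1001 CC?T → r0=0x98
[3] flags=1000 → (cmp)
[4] flags=1000 CC?T → r1=0x26
[5] flags=1000 LE?T → r0=0xa7
[6] flags=1000 GE?F → skip

VAL = 0xef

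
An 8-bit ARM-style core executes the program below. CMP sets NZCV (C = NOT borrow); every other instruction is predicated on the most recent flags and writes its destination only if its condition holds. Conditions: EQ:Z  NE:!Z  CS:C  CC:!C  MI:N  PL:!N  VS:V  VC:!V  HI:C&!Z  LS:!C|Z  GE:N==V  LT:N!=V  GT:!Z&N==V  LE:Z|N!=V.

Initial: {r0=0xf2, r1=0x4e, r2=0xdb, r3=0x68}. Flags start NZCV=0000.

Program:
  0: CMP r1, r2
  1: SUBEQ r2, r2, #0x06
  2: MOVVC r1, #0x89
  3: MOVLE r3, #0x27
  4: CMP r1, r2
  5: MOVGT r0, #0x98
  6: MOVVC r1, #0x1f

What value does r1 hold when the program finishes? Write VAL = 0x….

VAL = 0x1f

[0] flags=0000 → (cmp)
[1] flags=0000 EQ?F → skip
[2] flags=0000 VC?T → r1=0x89
[3] flags=0000 LE?F → skip
[4] flags=1000 → (cmp)
[5] flags=1000 GT?F → skip
[6] flags=1000 VC?T → r1=0x1f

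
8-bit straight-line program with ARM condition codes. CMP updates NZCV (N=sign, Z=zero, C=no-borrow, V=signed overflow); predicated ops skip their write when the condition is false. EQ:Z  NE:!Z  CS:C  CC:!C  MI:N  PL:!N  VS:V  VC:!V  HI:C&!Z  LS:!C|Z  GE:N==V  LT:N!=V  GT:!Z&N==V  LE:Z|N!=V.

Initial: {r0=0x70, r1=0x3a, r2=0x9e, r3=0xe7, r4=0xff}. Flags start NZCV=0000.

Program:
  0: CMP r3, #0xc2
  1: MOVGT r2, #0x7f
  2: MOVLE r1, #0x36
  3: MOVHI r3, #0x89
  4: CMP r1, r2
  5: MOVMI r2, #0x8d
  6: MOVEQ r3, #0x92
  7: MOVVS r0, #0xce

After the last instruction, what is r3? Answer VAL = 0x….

0: ✓ CMP  NZCV=0010
1: ✓ MOVGT  r2←0x7f
2: · MOVLE
3: ✓ MOVHI  r3←0x89
4: ✓ CMP  NZCV=1000
5: ✓ MOVMI  r2←0x8d
6: · MOVEQ
7: · MOVVS

VAL = 0x89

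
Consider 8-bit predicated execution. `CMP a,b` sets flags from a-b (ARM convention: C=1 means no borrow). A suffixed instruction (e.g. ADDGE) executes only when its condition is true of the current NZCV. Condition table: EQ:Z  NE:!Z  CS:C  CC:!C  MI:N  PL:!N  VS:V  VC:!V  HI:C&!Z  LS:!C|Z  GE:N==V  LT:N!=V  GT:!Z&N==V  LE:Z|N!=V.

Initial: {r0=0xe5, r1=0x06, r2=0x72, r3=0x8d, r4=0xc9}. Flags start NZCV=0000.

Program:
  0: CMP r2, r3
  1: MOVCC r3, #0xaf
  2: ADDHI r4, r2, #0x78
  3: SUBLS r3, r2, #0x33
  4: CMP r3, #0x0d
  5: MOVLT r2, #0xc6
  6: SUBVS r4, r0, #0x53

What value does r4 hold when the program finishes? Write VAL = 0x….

[0] flags=1001 → (cmp)
[1] flags=1001 CC?T → r3=0xaf
[2] flags=1001 HI?F → skip
[3] flags=1001 LS?T → r3=0x3f
[4] flags=0010 → (cmp)
[5] flags=0010 LT?F → skip
[6] flags=0010 VS?F → skip

VAL = 0xc9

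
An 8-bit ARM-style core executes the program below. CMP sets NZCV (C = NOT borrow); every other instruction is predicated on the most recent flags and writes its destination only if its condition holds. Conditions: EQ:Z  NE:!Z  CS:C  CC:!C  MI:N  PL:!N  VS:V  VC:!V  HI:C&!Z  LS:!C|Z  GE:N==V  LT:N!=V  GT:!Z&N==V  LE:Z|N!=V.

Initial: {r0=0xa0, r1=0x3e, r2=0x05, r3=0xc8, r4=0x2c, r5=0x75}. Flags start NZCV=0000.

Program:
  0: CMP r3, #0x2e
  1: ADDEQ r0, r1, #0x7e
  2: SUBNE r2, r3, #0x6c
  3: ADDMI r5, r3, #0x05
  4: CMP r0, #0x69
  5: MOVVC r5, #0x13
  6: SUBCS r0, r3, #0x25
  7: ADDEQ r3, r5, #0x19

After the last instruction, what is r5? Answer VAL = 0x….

VAL = 0xcd

0: ✓ CMP  NZCV=1010
1: · ADDEQ
2: ✓ SUBNE  r2←0x5c
3: ✓ ADDMI  r5←0xcd
4: ✓ CMP  NZCV=0011
5: · MOVVC
6: ✓ SUBCS  r0←0xa3
7: · ADDEQ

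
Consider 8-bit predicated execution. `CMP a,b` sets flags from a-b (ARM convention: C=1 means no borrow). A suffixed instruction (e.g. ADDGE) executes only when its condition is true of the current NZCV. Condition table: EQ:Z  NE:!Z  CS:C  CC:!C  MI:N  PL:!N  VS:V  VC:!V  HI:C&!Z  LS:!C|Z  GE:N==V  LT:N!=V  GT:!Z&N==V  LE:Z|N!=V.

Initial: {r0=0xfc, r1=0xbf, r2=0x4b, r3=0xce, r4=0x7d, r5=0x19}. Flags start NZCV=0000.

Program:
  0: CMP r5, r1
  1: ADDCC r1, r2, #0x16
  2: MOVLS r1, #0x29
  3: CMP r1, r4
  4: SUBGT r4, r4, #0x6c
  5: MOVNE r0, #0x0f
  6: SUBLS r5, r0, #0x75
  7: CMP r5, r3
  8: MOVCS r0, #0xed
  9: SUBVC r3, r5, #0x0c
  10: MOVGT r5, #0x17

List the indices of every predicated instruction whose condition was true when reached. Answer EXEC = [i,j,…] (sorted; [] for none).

EXEC = [1,2,5,6,9]

0: ✓ CMP  NZCV=0000
1: ✓ ADDCC  r1←0x61
2: ✓ MOVLS  r1←0x29
3: ✓ CMP  NZCV=1000
4: · SUBGT
5: ✓ MOVNE  r0←0x0f
6: ✓ SUBLS  r5←0x9a
7: ✓ CMP  NZCV=1000
8: · MOVCS
9: ✓ SUBVC  r3←0x8e
10: · MOVGT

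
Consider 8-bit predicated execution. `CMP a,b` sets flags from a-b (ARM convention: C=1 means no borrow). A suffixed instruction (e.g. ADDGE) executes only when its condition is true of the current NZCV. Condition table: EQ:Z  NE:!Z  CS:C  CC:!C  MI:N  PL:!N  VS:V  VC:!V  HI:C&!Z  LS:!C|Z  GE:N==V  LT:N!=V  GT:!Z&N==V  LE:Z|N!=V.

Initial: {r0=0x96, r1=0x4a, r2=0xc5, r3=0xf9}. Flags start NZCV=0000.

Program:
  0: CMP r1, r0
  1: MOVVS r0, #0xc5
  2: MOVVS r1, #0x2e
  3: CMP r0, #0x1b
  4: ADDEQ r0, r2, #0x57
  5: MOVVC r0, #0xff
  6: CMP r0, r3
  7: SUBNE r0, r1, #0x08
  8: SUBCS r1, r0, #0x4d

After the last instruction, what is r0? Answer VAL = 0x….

[0] flags=1001 → (cmp)
[1] flags=1001 VS?T → r0=0xc5
[2] flags=1001 VS?T → r1=0x2e
[3] flags=1010 → (cmp)
[4] flags=1010 EQ?F → skip
[5] flags=1010 VC?T → r0=0xff
[6] flags=0010 → (cmp)
[7] flags=0010 NE?T → r0=0x26
[8] flags=0010 CS?T → r1=0xd9

VAL = 0x26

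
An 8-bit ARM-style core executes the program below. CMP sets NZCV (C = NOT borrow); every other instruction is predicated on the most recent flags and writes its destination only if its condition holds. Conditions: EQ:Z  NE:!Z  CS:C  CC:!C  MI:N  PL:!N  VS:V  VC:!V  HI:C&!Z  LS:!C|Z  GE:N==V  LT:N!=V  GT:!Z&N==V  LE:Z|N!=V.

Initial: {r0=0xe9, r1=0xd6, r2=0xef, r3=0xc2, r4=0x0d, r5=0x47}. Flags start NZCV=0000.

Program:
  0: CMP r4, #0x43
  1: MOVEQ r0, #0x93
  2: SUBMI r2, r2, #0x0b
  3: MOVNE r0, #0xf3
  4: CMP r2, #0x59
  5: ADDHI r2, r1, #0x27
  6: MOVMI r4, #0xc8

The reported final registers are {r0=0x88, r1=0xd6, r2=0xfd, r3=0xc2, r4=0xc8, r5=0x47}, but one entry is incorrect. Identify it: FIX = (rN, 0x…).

[0] flags=1000 → (cmp)
[1] flags=1000 EQ?F → skip
[2] flags=1000 MI?T → r2=0xe4
[3] flags=1000 NE?T → r0=0xf3
[4] flags=1010 → (cmp)
[5] flags=1010 HI?T → r2=0xfd
[6] flags=1010 MI?T → r4=0xc8

FIX = (r0, 0xf3)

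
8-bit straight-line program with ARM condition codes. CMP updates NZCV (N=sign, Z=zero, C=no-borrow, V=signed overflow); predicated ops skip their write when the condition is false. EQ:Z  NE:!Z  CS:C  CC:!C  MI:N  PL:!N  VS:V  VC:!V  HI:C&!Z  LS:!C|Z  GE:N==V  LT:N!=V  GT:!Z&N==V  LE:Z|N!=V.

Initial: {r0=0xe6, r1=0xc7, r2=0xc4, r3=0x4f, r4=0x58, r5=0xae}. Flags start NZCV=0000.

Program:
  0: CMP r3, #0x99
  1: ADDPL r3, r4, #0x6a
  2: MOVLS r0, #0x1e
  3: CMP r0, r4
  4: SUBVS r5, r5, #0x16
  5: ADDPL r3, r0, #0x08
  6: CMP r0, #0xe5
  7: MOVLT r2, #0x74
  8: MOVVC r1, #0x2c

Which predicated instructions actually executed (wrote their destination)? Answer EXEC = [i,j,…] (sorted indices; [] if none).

0: ✓ CMP  NZCV=1001
1: · ADDPL
2: ✓ MOVLS  r0←0x1e
3: ✓ CMP  NZCV=1000
4: · SUBVS
5: · ADDPL
6: ✓ CMP  NZCV=0000
7: · MOVLT
8: ✓ MOVVC  r1←0x2c

EXEC = [2,8]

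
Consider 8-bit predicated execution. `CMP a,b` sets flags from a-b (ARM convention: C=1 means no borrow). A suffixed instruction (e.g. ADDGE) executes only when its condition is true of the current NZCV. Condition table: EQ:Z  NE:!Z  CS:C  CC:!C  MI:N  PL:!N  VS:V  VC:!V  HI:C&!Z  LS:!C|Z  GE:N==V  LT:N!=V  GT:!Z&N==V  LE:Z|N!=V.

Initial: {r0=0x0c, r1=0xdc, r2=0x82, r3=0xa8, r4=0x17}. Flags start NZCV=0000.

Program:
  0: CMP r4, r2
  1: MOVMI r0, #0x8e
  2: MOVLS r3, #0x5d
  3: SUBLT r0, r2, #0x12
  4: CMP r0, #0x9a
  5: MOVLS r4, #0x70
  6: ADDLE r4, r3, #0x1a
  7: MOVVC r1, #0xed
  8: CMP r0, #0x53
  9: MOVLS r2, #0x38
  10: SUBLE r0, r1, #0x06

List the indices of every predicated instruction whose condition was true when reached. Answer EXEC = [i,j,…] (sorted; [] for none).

[0] flags=1001 → (cmp)
[1] flags=1001 MI?T → r0=0x8e
[2] flags=1001 LS?T → r3=0x5d
[3] flags=1001 LT?F → skip
[4] flags=1000 → (cmp)
[5] flags=1000 LS?T → r4=0x70
[6] flags=1000 LE?T → r4=0x77
[7] flags=1000 VC?T → r1=0xed
[8] flags=0011 → (cmp)
[9] flags=0011 LS?F → skip
[10] flags=0011 LE?T → r0=0xe7

EXEC = [1,2,5,6,7,10]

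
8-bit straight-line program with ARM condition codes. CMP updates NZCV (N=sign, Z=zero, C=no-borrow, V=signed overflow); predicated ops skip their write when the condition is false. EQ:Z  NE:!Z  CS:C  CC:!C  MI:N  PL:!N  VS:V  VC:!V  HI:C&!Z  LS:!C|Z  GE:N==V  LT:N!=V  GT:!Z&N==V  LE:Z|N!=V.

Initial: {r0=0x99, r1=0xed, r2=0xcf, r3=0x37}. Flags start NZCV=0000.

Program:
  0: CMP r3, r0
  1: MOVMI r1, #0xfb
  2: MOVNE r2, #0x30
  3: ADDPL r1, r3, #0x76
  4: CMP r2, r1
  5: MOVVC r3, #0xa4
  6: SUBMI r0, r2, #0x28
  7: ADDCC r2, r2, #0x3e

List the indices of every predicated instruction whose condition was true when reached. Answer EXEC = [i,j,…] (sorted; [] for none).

0: ✓ CMP  NZCV=1001
1: ✓ MOVMI  r1←0xfb
2: ✓ MOVNE  r2←0x30
3: · ADDPL
4: ✓ CMP  NZCV=0000
5: ✓ MOVVC  r3←0xa4
6: · SUBMI
7: ✓ ADDCC  r2←0x6e

EXEC = [1,2,5,7]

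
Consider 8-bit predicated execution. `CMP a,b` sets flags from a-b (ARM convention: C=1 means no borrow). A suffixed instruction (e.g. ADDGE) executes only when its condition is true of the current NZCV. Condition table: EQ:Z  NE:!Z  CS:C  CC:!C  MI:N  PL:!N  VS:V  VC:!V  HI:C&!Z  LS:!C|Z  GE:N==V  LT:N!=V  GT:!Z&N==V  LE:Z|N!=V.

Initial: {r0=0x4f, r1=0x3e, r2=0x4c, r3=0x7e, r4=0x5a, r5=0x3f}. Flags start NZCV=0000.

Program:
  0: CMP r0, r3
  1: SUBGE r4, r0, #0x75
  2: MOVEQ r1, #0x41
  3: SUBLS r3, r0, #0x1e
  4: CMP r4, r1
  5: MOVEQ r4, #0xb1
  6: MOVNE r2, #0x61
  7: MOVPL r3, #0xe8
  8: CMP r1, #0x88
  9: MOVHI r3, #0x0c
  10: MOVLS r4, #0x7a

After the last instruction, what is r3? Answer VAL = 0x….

[0] flags=1000 → (cmp)
[1] flags=1000 GE?F → skip
[2] flags=1000 EQ?F → skip
[3] flags=1000 LS?T → r3=0x31
[4] flags=0010 → (cmp)
[5] flags=0010 EQ?F → skip
[6] flags=0010 NE?T → r2=0x61
[7] flags=0010 PL?T → r3=0xe8
[8] flags=1001 → (cmp)
[9] flags=1001 HI?F → skip
[10] flags=1001 LS?T → r4=0x7a

VAL = 0xe8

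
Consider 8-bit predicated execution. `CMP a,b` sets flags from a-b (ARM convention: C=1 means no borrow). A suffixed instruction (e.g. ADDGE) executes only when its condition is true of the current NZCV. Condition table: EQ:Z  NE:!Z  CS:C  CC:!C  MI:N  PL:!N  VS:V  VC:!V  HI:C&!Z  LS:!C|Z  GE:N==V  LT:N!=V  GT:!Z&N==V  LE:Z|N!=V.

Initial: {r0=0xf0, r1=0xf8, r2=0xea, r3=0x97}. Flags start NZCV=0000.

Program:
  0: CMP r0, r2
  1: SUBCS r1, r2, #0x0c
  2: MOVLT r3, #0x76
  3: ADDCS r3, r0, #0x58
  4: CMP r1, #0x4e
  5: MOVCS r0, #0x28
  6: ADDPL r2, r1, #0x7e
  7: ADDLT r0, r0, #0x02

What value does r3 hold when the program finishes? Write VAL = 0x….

VAL = 0x48

[0] flags=0010 → (cmp)
[1] flags=0010 CS?T → r1=0xde
[2] flags=0010 LT?F → skip
[3] flags=0010 CS?T → r3=0x48
[4] flags=1010 → (cmp)
[5] flags=1010 CS?T → r0=0x28
[6] flags=1010 PL?F → skip
[7] flags=1010 LT?T → r0=0x2a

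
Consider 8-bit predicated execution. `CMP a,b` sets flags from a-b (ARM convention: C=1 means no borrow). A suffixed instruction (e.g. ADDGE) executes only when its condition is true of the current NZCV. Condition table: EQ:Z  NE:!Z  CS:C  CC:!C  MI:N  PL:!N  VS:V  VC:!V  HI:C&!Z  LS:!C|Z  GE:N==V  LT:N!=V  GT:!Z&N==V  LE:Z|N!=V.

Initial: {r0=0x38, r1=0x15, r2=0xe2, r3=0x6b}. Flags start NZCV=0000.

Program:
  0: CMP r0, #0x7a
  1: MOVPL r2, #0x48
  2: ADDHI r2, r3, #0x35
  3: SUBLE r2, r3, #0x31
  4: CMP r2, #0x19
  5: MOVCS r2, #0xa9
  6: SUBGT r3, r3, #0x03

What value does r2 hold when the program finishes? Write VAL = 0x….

VAL = 0xa9

[0] flags=1000 → (cmp)
[1] flags=1000 PL?F → skip
[2] flags=1000 HI?F → skip
[3] flags=1000 LE?T → r2=0x3a
[4] flags=0010 → (cmp)
[5] flags=0010 CS?T → r2=0xa9
[6] flags=0010 GT?T → r3=0x68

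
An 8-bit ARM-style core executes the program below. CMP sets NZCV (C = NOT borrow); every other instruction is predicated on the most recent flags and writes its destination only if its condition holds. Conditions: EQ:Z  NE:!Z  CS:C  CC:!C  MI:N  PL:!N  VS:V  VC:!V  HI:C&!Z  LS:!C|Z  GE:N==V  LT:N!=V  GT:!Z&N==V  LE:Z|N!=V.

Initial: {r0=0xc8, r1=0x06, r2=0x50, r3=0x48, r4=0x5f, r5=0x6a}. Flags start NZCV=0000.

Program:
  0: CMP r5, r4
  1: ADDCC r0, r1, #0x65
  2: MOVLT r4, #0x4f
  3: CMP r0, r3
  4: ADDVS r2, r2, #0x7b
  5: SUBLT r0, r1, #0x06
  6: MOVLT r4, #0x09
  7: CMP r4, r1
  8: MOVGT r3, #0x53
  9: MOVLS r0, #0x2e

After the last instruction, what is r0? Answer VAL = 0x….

0: ✓ CMP  NZCV=0010
1: · ADDCC
2: · MOVLT
3: ✓ CMP  NZCV=1010
4: · ADDVS
5: ✓ SUBLT  r0←0x00
6: ✓ MOVLT  r4←0x09
7: ✓ CMP  NZCV=0010
8: ✓ MOVGT  r3←0x53
9: · MOVLS

VAL = 0x00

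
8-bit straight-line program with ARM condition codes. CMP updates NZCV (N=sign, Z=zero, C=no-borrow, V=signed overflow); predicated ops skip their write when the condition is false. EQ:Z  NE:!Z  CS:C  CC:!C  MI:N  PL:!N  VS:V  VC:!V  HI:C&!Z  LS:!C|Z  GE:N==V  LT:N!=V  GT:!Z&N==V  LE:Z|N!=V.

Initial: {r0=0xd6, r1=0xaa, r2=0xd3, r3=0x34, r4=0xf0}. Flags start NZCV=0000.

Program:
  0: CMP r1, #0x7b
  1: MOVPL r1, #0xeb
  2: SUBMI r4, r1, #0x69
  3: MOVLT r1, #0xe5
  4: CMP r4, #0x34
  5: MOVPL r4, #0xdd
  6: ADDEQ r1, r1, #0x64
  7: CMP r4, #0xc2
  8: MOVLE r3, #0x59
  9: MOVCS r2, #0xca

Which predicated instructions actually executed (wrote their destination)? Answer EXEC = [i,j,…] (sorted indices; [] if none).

[0] flags=0011 → (cmp)
[1] flags=0011 PL?T → r1=0xeb
[2] flags=0011 MI?F → skip
[3] flags=0011 LT?T → r1=0xe5
[4] flags=1010 → (cmp)
[5] flags=1010 PL?F → skip
[6] flags=1010 EQ?F → skip
[7] flags=0010 → (cmp)
[8] flags=0010 LE?F → skip
[9] flags=0010 CS?T → r2=0xca

EXEC = [1,3,9]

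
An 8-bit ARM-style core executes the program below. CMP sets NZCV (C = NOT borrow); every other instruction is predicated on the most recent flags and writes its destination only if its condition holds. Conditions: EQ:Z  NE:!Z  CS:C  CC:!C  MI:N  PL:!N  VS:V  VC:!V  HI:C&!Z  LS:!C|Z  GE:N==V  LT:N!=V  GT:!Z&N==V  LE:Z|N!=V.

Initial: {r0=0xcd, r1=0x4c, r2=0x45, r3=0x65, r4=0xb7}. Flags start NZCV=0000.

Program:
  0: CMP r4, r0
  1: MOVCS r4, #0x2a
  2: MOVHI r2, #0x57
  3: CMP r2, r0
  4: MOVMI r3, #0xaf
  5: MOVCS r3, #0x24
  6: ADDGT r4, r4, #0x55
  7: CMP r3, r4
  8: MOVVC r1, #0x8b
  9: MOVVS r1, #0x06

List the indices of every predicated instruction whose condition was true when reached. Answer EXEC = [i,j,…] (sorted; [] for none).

[0] flags=1000 → (cmp)
[1] flags=1000 CS?F → skip
[2] flags=1000 HI?F → skip
[3] flags=0000 → (cmp)
[4] flags=0000 MI?F → skip
[5] flags=0000 CS?F → skip
[6] flags=0000 GT?T → r4=0x0c
[7] flags=0010 → (cmp)
[8] flags=0010 VC?T → r1=0x8b
[9] flags=0010 VS?F → skip

EXEC = [6,8]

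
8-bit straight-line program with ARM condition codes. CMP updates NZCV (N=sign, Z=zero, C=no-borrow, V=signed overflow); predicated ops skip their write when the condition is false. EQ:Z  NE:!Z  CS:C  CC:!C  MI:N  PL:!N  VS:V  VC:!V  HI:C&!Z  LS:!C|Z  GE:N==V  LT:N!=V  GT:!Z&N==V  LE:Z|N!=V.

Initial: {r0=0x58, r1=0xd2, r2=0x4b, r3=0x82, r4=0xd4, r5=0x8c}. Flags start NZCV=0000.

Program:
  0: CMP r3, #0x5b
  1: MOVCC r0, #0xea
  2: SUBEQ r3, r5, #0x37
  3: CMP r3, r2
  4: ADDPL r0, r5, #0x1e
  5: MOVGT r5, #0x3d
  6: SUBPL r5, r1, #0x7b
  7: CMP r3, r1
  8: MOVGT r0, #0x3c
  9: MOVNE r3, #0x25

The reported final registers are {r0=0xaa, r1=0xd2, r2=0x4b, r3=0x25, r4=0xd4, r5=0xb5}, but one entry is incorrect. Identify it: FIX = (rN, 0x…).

[0] flags=0011 → (cmp)
[1] flags=0011 CC?F → skip
[2] flags=0011 EQ?F → skip
[3] flags=0011 → (cmp)
[4] flags=0011 PL?T → r0=0xaa
[5] flags=0011 GT?F → skip
[6] flags=0011 PL?T → r5=0x57
[7] flags=1000 → (cmp)
[8] flags=1000 GT?F → skip
[9] flags=1000 NE?T → r3=0x25

FIX = (r5, 0x57)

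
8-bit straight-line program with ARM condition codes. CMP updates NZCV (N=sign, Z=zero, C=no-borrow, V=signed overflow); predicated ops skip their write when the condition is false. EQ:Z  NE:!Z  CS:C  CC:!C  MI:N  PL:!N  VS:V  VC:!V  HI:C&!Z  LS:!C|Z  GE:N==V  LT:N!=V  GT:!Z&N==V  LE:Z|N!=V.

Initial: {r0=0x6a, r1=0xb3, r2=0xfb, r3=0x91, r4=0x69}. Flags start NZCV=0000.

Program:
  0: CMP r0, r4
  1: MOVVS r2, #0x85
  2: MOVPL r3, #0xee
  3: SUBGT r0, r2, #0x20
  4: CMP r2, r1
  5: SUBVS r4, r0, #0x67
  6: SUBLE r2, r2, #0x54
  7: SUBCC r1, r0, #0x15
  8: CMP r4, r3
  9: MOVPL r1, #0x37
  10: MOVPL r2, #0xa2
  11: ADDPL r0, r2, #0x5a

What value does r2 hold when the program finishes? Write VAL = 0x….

[0] flags=0010 → (cmp)
[1] flags=0010 VS?F → skip
[2] flags=0010 PL?T → r3=0xee
[3] flags=0010 GT?T → r0=0xdb
[4] flags=0010 → (cmp)
[5] flags=0010 VS?F → skip
[6] flags=0010 LE?F → skip
[7] flags=0010 CC?F → skip
[8] flags=0000 → (cmp)
[9] flags=0000 PL?T → r1=0x37
[10] flags=0000 PL?T → r2=0xa2
[11] flags=0000 PL?T → r0=0xfc

VAL = 0xa2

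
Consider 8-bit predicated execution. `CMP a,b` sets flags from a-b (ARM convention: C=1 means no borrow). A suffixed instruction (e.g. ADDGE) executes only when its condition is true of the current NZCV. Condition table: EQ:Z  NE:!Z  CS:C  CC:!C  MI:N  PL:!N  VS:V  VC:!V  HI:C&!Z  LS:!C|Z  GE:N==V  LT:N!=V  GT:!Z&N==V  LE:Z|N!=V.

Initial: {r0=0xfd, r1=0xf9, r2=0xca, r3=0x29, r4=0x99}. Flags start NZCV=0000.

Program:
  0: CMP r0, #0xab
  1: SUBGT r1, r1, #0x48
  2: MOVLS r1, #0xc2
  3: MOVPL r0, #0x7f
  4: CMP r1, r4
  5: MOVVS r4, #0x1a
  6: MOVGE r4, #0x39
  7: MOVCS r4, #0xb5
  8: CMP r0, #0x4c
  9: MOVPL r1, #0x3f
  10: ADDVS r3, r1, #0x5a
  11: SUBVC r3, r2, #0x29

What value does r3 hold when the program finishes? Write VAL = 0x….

[0] flags=0010 → (cmp)
[1] flags=0010 GT?T → r1=0xb1
[2] flags=0010 LS?F → skip
[3] flags=0010 PL?T → r0=0x7f
[4] flags=0010 → (cmp)
[5] flags=0010 VS?F → skip
[6] flags=0010 GE?T → r4=0x39
[7] flags=0010 CS?T → r4=0xb5
[8] flags=0010 → (cmp)
[9] flags=0010 PL?T → r1=0x3f
[10] flags=0010 VS?F → skip
[11] flags=0010 VC?T → r3=0xa1

VAL = 0xa1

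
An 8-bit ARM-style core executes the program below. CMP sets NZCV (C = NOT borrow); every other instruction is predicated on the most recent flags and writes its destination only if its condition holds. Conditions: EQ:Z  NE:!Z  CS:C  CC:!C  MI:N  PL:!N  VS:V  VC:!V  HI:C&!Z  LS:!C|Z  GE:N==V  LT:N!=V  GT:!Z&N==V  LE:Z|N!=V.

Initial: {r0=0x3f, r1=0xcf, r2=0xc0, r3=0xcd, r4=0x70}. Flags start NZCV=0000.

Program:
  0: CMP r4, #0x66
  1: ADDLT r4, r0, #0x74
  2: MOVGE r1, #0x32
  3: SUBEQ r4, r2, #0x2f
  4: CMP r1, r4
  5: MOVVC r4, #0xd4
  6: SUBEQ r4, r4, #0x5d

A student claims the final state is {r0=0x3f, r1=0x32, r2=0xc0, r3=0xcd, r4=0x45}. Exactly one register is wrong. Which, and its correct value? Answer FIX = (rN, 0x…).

0: ✓ CMP  NZCV=0010
1: · ADDLT
2: ✓ MOVGE  r1←0x32
3: · SUBEQ
4: ✓ CMP  NZCV=1000
5: ✓ MOVVC  r4←0xd4
6: · SUBEQ

FIX = (r4, 0xd4)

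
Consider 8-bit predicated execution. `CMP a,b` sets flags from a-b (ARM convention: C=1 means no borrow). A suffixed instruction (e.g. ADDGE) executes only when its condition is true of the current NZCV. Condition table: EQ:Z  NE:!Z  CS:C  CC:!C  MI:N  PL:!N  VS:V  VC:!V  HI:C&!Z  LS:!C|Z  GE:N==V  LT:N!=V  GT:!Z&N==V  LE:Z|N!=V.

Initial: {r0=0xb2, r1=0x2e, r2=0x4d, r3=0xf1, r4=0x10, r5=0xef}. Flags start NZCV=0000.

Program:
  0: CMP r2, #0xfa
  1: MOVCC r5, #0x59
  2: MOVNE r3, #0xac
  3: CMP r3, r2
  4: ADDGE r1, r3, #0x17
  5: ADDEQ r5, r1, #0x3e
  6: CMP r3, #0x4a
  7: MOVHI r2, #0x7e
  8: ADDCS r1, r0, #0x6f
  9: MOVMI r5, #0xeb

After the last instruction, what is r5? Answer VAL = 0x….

0: ✓ CMP  NZCV=0000
1: ✓ MOVCC  r5←0x59
2: ✓ MOVNE  r3←0xac
3: ✓ CMP  NZCV=0011
4: · ADDGE
5: · ADDEQ
6: ✓ CMP  NZCV=0011
7: ✓ MOVHI  r2←0x7e
8: ✓ ADDCS  r1←0x21
9: · MOVMI

VAL = 0x59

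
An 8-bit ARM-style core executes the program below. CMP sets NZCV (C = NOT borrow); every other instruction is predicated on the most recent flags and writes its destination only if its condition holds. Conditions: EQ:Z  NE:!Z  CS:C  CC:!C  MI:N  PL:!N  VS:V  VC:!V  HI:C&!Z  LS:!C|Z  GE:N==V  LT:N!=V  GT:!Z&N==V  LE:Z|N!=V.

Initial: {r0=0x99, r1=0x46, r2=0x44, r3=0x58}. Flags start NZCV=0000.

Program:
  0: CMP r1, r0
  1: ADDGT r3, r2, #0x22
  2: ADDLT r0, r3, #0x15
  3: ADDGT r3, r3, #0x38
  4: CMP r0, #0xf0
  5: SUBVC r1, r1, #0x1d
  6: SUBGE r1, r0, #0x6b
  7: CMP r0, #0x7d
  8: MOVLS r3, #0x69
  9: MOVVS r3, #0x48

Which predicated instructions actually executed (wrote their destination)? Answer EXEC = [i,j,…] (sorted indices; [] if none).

0: ✓ CMP  NZCV=1001
1: ✓ ADDGT  r3←0x66
2: · ADDLT
3: ✓ ADDGT  r3←0x9e
4: ✓ CMP  NZCV=1000
5: ✓ SUBVC  r1←0x29
6: · SUBGE
7: ✓ CMP  NZCV=0011
8: · MOVLS
9: ✓ MOVVS  r3←0x48

EXEC = [1,3,5,9]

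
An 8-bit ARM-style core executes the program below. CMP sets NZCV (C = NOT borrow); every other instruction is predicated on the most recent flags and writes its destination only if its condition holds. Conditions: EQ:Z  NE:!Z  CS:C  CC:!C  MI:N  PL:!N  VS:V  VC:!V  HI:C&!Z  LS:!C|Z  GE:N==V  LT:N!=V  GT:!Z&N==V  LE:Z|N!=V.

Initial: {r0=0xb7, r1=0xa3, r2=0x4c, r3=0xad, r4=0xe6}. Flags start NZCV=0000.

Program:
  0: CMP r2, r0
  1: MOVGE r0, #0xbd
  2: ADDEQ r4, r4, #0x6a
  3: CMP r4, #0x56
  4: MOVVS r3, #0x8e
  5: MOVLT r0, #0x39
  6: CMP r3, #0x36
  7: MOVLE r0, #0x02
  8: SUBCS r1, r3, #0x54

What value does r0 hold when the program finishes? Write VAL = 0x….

0: ✓ CMP  NZCV=1001
1: ✓ MOVGE  r0←0xbd
2: · ADDEQ
3: ✓ CMP  NZCV=1010
4: · MOVVS
5: ✓ MOVLT  r0←0x39
6: ✓ CMP  NZCV=0011
7: ✓ MOVLE  r0←0x02
8: ✓ SUBCS  r1←0x59

VAL = 0x02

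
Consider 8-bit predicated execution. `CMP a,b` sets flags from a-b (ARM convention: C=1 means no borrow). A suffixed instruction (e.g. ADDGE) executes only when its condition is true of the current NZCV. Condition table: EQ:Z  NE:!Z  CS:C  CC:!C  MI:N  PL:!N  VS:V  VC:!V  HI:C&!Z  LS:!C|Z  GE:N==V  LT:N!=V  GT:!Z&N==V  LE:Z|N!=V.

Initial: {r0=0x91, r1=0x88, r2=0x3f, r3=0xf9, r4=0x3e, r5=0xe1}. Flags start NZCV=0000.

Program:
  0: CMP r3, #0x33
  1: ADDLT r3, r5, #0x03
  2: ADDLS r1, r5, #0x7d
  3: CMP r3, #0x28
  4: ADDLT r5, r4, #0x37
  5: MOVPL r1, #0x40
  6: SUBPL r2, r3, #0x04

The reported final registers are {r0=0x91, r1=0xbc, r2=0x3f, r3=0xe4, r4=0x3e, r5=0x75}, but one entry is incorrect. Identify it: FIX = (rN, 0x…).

[0] flags=1010 → (cmp)
[1] flags=1010 LT?T → r3=0xe4
[2] flags=1010 LS?F → skip
[3] flags=1010 → (cmp)
[4] flags=1010 LT?T → r5=0x75
[5] flags=1010 PL?F → skip
[6] flags=1010 PL?F → skip

FIX = (r1, 0x88)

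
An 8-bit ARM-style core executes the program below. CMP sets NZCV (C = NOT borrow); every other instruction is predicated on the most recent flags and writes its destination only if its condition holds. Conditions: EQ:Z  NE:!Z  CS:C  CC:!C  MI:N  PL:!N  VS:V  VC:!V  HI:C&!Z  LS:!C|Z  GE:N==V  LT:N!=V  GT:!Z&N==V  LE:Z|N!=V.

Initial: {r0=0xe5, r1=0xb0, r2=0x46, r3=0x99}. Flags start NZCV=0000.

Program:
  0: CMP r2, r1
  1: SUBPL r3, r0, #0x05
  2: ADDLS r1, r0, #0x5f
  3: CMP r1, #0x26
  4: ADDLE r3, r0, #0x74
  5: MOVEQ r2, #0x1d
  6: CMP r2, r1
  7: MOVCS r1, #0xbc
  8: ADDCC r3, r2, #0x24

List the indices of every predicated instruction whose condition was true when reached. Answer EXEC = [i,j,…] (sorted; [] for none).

EXEC = [2,7]

[0] flags=1001 → (cmp)
[1] flags=1001 PL?F → skip
[2] flags=1001 LS?T → r1=0x44
[3] flags=0010 → (cmp)
[4] flags=0010 LE?F → skip
[5] flags=0010 EQ?F → skip
[6] flags=0010 → (cmp)
[7] flags=0010 CS?T → r1=0xbc
[8] flags=0010 CC?F → skip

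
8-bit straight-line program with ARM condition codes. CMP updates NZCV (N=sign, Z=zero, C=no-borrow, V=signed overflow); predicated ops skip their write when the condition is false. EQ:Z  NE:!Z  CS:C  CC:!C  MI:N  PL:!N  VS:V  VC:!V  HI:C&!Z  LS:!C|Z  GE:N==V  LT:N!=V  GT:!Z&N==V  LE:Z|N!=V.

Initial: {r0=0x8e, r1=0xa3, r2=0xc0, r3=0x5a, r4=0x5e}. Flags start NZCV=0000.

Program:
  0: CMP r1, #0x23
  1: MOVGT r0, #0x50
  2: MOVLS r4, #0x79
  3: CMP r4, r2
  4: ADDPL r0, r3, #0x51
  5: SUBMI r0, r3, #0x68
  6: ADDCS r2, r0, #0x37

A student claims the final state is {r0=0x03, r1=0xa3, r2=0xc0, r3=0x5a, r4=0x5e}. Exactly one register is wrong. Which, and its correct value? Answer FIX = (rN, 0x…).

[0] flags=1010 → (cmp)
[1] flags=1010 GT?F → skip
[2] flags=1010 LS?F → skip
[3] flags=1001 → (cmp)
[4] flags=1001 PL?F → skip
[5] flags=1001 MI?T → r0=0xf2
[6] flags=1001 CS?F → skip

FIX = (r0, 0xf2)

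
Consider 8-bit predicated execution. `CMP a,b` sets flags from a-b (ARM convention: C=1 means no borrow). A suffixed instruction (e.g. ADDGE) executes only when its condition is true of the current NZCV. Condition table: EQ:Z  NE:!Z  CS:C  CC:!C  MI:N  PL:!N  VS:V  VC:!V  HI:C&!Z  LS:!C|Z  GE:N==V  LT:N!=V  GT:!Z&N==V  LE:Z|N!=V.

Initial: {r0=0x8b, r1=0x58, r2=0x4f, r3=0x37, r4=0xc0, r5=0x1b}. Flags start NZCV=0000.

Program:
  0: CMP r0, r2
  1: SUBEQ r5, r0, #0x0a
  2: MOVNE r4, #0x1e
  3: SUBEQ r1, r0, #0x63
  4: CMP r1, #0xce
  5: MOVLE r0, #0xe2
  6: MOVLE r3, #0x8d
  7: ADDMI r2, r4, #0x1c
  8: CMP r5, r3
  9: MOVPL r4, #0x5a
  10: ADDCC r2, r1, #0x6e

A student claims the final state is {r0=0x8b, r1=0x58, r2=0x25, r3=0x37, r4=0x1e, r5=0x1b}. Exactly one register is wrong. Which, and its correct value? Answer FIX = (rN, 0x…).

[0] flags=0011 → (cmp)
[1] flags=0011 EQ?F → skip
[2] flags=0011 NE?T → r4=0x1e
[3] flags=0011 EQ?F → skip
[4] flags=1001 → (cmp)
[5] flags=1001 LE?F → skip
[6] flags=1001 LE?F → skip
[7] flags=1001 MI?T → r2=0x3a
[8] flags=1000 → (cmp)
[9] flags=1000 PL?F → skip
[10] flags=1000 CC?T → r2=0xc6

FIX = (r2, 0xc6)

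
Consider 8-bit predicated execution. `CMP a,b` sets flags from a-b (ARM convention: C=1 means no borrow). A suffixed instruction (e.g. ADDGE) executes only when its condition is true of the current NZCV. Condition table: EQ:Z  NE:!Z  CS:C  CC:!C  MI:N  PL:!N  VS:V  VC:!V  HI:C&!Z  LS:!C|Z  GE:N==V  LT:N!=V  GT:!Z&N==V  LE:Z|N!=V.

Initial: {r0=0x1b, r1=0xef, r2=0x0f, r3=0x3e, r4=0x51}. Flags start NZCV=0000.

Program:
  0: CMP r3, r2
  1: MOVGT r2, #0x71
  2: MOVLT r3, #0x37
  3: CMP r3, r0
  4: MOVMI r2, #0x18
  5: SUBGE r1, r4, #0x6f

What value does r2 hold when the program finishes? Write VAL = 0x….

0: ✓ CMP  NZCV=0010
1: ✓ MOVGT  r2←0x71
2: · MOVLT
3: ✓ CMP  NZCV=0010
4: · MOVMI
5: ✓ SUBGE  r1←0xe2

VAL = 0x71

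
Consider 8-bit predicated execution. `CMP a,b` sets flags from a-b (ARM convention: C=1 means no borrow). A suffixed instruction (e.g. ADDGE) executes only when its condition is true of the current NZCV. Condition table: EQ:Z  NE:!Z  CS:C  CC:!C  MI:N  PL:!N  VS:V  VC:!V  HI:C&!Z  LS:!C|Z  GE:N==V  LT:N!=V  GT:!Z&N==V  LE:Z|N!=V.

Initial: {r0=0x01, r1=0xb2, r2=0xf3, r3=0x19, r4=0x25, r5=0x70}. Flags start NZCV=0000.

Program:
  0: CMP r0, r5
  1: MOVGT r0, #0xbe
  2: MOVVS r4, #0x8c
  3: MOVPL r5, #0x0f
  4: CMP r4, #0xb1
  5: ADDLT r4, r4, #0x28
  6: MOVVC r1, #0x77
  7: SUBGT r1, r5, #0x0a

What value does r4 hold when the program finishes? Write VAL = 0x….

VAL = 0x25

0: ✓ CMP  NZCV=1000
1: · MOVGT
2: · MOVVS
3: · MOVPL
4: ✓ CMP  NZCV=0000
5: · ADDLT
6: ✓ MOVVC  r1←0x77
7: ✓ SUBGT  r1←0x66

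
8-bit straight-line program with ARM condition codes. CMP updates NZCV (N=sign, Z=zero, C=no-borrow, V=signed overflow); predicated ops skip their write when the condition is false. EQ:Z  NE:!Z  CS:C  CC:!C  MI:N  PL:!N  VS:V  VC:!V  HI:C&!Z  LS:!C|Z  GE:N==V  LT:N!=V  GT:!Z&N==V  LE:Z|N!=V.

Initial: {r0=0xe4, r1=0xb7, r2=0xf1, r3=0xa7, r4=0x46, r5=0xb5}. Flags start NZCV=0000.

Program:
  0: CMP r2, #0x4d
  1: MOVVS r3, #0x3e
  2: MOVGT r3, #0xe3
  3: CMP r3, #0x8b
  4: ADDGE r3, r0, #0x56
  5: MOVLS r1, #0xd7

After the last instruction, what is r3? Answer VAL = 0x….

VAL = 0x3a

0: ✓ CMP  NZCV=1010
1: · MOVVS
2: · MOVGT
3: ✓ CMP  NZCV=0010
4: ✓ ADDGE  r3←0x3a
5: · MOVLS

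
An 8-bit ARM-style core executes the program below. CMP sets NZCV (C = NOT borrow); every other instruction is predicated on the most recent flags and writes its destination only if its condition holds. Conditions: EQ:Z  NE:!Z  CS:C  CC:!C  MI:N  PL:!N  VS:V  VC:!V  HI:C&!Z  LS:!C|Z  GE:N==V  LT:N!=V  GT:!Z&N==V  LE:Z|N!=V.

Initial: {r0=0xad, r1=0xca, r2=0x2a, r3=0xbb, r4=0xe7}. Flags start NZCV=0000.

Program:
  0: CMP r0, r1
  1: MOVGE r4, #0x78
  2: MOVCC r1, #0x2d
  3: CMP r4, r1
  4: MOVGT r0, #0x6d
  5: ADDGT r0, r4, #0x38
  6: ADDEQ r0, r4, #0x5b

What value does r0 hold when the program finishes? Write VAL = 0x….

VAL = 0xad

[0] flags=1000 → (cmp)
[1] flags=1000 GE?F → skip
[2] flags=1000 CC?T → r1=0x2d
[3] flags=1010 → (cmp)
[4] flags=1010 GT?F → skip
[5] flags=1010 GT?F → skip
[6] flags=1010 EQ?F → skip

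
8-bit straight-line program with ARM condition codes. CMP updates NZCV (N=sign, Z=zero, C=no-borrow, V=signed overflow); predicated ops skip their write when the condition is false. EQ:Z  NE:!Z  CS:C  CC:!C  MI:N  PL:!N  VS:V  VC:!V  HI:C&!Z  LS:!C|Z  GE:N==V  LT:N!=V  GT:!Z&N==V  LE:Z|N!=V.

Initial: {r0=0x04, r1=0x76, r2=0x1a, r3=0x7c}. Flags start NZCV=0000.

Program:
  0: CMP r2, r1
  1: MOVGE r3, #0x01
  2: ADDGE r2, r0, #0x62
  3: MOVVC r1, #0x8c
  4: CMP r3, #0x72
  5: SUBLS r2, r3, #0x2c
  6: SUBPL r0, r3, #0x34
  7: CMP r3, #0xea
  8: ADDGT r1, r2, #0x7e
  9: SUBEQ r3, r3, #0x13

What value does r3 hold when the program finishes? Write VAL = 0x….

VAL = 0x7c

[0] flags=1000 → (cmp)
[1] flags=1000 GE?F → skip
[2] flags=1000 GE?F → skip
[3] flags=1000 VC?T → r1=0x8c
[4] flags=0010 → (cmp)
[5] flags=0010 LS?F → skip
[6] flags=0010 PL?T → r0=0x48
[7] flags=1001 → (cmp)
[8] flags=1001 GT?T → r1=0x98
[9] flags=1001 EQ?F → skip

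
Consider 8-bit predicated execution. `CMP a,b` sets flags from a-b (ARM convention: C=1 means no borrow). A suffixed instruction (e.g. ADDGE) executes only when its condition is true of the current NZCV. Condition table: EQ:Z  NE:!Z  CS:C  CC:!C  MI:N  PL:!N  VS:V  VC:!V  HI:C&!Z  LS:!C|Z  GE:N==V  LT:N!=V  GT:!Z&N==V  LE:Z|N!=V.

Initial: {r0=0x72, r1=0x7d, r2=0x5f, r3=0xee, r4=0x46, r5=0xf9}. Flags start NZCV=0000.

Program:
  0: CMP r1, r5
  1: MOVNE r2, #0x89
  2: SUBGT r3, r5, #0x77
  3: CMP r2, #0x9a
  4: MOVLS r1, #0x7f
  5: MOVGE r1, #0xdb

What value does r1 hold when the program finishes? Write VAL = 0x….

[0] flags=1001 → (cmp)
[1] flags=1001 NE?T → r2=0x89
[2] flags=1001 GT?T → r3=0x82
[3] flags=1000 → (cmp)
[4] flags=1000 LS?T → r1=0x7f
[5] flags=1000 GE?F → skip

VAL = 0x7f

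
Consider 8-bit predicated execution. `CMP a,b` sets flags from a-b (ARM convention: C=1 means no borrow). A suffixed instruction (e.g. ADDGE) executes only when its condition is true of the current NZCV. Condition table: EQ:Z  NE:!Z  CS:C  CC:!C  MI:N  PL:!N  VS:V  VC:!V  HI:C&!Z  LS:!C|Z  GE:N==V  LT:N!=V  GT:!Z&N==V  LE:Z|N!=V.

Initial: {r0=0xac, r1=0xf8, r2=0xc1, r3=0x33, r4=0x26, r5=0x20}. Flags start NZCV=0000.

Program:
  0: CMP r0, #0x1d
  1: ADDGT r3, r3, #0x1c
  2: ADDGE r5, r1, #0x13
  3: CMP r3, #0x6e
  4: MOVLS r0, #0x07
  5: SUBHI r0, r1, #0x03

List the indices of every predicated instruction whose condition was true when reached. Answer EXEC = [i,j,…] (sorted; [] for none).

EXEC = [4]

0: ✓ CMP  NZCV=1010
1: · ADDGT
2: · ADDGE
3: ✓ CMP  NZCV=1000
4: ✓ MOVLS  r0←0x07
5: · SUBHI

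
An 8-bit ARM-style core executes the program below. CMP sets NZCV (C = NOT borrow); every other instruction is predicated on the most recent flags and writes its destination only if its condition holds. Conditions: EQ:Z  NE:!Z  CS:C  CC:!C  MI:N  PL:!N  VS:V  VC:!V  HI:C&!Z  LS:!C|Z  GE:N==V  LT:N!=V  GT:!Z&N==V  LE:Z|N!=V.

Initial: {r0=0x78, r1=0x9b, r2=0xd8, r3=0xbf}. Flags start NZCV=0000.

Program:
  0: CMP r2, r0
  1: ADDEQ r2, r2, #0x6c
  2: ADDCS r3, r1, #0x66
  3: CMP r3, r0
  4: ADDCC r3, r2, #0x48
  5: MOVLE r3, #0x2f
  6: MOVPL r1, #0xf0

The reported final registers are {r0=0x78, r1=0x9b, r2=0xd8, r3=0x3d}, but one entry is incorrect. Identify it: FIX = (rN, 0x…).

FIX = (r3, 0x2f)

0: ✓ CMP  NZCV=0011
1: · ADDEQ
2: ✓ ADDCS  r3←0x01
3: ✓ CMP  NZCV=1000
4: ✓ ADDCC  r3←0x20
5: ✓ MOVLE  r3←0x2f
6: · MOVPL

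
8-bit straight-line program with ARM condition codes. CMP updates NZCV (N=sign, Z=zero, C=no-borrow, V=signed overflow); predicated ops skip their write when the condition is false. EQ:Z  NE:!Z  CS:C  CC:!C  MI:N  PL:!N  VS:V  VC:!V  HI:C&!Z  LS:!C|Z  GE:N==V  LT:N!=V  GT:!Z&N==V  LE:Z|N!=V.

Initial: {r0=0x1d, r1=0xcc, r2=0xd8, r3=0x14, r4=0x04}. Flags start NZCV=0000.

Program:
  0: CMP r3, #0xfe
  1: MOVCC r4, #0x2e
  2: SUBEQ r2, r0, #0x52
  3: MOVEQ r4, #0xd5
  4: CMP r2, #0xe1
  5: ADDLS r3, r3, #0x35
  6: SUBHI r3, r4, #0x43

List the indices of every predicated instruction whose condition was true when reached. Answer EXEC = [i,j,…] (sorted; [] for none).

EXEC = [1,5]

[0] flags=0000 → (cmp)
[1] flags=0000 CC?T → r4=0x2e
[2] flags=0000 EQ?F → skip
[3] flags=0000 EQ?F → skip
[4] flags=1000 → (cmp)
[5] flags=1000 LS?T → r3=0x49
[6] flags=1000 HI?F → skip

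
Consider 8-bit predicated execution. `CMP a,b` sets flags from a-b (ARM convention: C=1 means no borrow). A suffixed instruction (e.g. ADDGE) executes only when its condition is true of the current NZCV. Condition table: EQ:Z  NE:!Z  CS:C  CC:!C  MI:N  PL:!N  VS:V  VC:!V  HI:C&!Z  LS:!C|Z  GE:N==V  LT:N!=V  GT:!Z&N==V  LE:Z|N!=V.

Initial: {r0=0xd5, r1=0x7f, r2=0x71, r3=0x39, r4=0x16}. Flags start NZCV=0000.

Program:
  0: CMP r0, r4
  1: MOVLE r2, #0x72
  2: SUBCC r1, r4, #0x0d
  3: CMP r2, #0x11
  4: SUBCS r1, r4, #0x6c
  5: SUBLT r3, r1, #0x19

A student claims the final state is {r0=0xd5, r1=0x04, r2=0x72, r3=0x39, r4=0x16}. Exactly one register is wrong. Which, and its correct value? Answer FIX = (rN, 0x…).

FIX = (r1, 0xaa)

0: ✓ CMP  NZCV=1010
1: ✓ MOVLE  r2←0x72
2: · SUBCC
3: ✓ CMP  NZCV=0010
4: ✓ SUBCS  r1←0xaa
5: · SUBLT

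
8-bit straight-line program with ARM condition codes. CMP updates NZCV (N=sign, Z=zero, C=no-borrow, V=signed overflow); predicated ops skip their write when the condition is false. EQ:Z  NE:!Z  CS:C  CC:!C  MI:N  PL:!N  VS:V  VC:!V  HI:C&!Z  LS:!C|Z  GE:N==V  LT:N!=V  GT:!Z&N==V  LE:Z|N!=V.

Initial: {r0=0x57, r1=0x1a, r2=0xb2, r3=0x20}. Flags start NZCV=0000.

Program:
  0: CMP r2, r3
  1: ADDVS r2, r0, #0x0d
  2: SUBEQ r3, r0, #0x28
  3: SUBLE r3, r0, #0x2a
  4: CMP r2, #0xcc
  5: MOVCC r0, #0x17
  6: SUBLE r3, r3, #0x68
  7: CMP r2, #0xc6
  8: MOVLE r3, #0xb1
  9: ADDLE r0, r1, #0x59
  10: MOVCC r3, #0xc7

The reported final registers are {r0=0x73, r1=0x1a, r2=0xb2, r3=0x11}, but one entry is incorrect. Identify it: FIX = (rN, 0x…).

FIX = (r3, 0xc7)

0: ✓ CMP  NZCV=1010
1: · ADDVS
2: · SUBEQ
3: ✓ SUBLE  r3←0x2d
4: ✓ CMP  NZCV=1000
5: ✓ MOVCC  r0←0x17
6: ✓ SUBLE  r3←0xc5
7: ✓ CMP  NZCV=1000
8: ✓ MOVLE  r3←0xb1
9: ✓ ADDLE  r0←0x73
10: ✓ MOVCC  r3←0xc7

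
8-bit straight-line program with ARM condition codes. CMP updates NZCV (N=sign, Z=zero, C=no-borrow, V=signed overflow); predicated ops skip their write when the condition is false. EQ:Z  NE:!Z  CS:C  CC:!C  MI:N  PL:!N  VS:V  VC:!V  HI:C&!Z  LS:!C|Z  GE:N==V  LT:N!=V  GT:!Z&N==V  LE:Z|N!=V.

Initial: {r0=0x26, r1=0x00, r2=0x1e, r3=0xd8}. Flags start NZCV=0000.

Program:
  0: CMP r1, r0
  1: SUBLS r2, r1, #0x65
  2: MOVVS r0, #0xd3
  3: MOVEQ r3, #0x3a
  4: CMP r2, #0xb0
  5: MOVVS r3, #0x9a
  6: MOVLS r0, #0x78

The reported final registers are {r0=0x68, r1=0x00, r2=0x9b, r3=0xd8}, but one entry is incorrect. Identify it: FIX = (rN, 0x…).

[0] flags=1000 → (cmp)
[1] flags=1000 LS?T → r2=0x9b
[2] flags=1000 VS?F → skip
[3] flags=1000 EQ?F → skip
[4] flags=1000 → (cmp)
[5] flags=1000 VS?F → skip
[6] flags=1000 LS?T → r0=0x78

FIX = (r0, 0x78)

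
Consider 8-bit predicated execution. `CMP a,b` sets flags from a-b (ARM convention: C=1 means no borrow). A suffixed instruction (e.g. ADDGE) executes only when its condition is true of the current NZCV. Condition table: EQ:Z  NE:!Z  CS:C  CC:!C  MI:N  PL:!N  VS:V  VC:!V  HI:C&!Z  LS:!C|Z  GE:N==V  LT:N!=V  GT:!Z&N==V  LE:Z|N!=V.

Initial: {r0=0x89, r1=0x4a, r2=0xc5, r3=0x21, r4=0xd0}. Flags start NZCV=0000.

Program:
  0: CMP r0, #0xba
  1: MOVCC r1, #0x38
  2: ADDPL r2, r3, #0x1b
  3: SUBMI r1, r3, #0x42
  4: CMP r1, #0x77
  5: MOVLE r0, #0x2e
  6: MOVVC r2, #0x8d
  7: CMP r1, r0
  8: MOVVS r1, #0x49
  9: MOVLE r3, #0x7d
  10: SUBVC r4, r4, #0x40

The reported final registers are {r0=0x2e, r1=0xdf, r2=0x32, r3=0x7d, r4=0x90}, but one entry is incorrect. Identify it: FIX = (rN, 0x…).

0: ✓ CMP  NZCV=1000
1: ✓ MOVCC  r1←0x38
2: · ADDPL
3: ✓ SUBMI  r1←0xdf
4: ✓ CMP  NZCV=0011
5: ✓ MOVLE  r0←0x2e
6: · MOVVC
7: ✓ CMP  NZCV=1010
8: · MOVVS
9: ✓ MOVLE  r3←0x7d
10: ✓ SUBVC  r4←0x90

FIX = (r2, 0xc5)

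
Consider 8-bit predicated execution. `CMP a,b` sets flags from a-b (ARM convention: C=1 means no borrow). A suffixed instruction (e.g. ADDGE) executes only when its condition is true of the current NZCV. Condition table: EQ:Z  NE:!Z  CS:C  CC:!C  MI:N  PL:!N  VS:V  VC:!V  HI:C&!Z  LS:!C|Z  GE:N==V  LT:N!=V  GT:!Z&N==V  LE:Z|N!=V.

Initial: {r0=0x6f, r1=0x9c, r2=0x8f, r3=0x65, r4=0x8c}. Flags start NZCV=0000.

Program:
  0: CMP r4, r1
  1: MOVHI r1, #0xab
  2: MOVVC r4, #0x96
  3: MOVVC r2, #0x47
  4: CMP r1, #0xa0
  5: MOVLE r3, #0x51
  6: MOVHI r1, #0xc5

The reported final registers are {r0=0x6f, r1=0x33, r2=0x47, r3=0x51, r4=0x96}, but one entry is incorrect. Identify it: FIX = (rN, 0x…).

0: ✓ CMP  NZCV=1000
1: · MOVHI
2: ✓ MOVVC  r4←0x96
3: ✓ MOVVC  r2←0x47
4: ✓ CMP  NZCV=1000
5: ✓ MOVLE  r3←0x51
6: · MOVHI

FIX = (r1, 0x9c)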